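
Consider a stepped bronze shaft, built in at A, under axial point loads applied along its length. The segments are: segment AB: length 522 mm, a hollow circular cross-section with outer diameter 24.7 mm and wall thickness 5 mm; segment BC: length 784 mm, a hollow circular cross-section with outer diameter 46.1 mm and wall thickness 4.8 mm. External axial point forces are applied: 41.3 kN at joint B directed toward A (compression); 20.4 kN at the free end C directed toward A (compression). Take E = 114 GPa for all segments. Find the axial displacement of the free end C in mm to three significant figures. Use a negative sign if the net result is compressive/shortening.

Internal axial forces (sectioning from the free end, tension +): N_BC = -20.4 kN, N_AB = -61.7 kN.
A_AB = 309.4 mm².
A_BC = 622.8 mm².
δ_AB = -61700·522/(309.4·114000) = -0.913 mm
δ_BC = -20400·784/(622.8·114000) = -0.2253 mm
δ = Σδ_i = -1.138 mm.

-1.14 mm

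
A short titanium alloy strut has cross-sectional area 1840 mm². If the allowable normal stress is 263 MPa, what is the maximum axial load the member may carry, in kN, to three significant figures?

484 kN

P_max = σ_allow · A = 263 · 1840 = 483900 N = 483.9 kN.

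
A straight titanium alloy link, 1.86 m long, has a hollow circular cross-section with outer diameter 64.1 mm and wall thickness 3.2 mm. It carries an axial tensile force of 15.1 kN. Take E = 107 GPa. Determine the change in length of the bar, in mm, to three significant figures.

0.429 mm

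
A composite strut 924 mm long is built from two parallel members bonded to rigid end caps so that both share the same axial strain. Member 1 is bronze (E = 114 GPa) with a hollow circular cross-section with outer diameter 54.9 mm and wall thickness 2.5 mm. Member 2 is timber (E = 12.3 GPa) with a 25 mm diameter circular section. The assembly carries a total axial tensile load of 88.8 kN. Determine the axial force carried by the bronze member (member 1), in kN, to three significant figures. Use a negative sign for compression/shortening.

78.7 kN

A_1 = 411.5 mm².
A_2 = 490.9 mm².
Equal strain + equilibrium ⇒ each member carries load in proportion to AE: A₁E₁ = 46920000 N, A₂E₂ = 6038000 N, ΣAE = 52950000 N.
F₁ = P·A₁E₁/ΣAE = 88800·46920000/52950000 = 78680 N.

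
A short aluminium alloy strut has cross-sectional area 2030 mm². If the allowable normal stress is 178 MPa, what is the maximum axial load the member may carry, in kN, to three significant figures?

361 kN

P_max = σ_allow · A = 178 · 2030 = 361300 N = 361.3 kN.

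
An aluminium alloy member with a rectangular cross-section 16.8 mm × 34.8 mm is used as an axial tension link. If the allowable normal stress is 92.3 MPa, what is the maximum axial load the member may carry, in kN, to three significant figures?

A = 584.6 mm².
P_max = σ_allow · A = 92.3 · 584.6 = 53960 N = 53.96 kN.

54.0 kN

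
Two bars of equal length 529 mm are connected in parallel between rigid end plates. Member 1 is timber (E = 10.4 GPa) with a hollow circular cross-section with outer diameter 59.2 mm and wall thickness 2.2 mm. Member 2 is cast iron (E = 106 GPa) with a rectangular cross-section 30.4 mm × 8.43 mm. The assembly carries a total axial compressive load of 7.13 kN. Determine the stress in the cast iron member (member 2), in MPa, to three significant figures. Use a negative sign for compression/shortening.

A_1 = 394 mm².
A_2 = 256.3 mm².
Equal strain + equilibrium ⇒ each member carries load in proportion to AE: A₁E₁ = 4097000 N, A₂E₂ = 27160000 N, ΣAE = 31260000 N.
σ₂ = P·E₂/ΣAE = -7130·106000/31260000 = -24.18 MPa.

-24.2 MPa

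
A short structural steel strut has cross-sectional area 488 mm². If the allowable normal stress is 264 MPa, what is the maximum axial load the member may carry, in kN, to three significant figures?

129 kN

P_max = σ_allow · A = 264 · 488 = 128800 N = 128.8 kN.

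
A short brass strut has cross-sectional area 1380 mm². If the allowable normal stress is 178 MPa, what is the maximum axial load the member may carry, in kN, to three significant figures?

246 kN

P_max = σ_allow · A = 178 · 1380 = 245600 N = 245.6 kN.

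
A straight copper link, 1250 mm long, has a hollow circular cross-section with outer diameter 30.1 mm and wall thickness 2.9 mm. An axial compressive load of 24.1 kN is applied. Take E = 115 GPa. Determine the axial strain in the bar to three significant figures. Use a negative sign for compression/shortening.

A = 247.8 mm².
σ = N/A = -97.25 MPa; ε = σ/E = -97.25/115000 = -8.457e-04.

-8.46e-04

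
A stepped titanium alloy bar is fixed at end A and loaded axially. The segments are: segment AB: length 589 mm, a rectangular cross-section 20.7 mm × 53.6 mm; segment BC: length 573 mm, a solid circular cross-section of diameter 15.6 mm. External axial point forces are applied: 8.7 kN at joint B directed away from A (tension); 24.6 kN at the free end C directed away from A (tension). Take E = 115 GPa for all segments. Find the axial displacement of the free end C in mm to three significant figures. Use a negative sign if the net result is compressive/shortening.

0.795 mm

Internal axial forces (sectioning from the free end, tension +): N_BC = 24.6 kN, N_AB = 33.3 kN.
A_AB = 1110 mm².
A_BC = 191.1 mm².
δ_AB = 33300·589/(1110·115000) = 0.1537 mm
δ_BC = 24600·573/(191.1·115000) = 0.6413 mm
δ = Σδ_i = 0.795 mm.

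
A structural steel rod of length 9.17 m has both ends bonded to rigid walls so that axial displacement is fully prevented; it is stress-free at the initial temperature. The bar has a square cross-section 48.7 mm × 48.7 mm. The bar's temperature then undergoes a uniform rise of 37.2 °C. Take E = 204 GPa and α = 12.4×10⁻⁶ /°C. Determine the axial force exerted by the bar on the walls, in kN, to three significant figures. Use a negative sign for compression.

Free thermal expansion αLΔT = 12.4e-6 · 9170 · 37.2 = 4.23 mm.
The walls impose strain ε = −(4.23)/9170 = -4.6128e-04; σ = Eε = 204000 · -4.6128e-04 = -94.1 MPa.
Wall reaction R = σ·A = -94.1·2372 = -223200 N = -223.2 kN.

-223 kN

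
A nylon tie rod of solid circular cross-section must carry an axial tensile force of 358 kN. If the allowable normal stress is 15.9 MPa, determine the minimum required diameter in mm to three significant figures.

Required area A ≥ P/σ_allow = 358000/15.9 = 22520 mm².
For a solid circular section, d ≥ √(4A/π) = 169.3 mm.

169 mm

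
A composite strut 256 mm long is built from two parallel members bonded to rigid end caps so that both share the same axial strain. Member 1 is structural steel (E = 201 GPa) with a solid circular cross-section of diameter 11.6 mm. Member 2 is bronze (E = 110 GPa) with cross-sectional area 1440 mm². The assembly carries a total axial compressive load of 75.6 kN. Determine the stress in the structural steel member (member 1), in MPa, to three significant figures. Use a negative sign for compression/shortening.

-84.6 MPa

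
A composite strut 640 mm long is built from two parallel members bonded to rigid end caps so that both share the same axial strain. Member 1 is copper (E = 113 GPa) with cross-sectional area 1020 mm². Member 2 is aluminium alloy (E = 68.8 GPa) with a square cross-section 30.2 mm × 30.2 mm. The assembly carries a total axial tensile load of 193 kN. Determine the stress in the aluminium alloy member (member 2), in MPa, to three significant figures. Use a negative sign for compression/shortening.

74.6 MPa

A_2 = 912 mm².
Equal strain + equilibrium ⇒ each member carries load in proportion to AE: A₁E₁ = 115300000 N, A₂E₂ = 62750000 N, ΣAE = 178000000 N.
σ₂ = P·E₂/ΣAE = 193000·68800/178000000 = 74.59 MPa.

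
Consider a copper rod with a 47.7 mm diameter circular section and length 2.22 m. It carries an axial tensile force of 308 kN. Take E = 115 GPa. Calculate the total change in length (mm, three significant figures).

A = 1787 mm².
δ_mech = NL/(AE) = 308000·2220/(1787·115000) = 3.327 mm.

3.33 mm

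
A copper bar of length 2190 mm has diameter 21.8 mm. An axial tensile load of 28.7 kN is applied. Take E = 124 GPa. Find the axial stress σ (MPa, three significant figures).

A = 373.3 mm².
σ = N/A = 28700/373.3 = 76.89 MPa.

76.9 MPa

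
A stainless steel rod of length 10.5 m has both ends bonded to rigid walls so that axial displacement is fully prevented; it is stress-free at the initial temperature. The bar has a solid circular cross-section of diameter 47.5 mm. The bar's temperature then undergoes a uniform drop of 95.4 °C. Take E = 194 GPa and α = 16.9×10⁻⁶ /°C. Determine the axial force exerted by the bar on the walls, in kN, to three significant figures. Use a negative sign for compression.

Free thermal expansion αLΔT = 16.9e-6 · 10500 · -95.4 = -16.93 mm.
The walls impose strain ε = −(-16.93)/10500 = 1.6123e-03; σ = Eε = 194000 · 1.6123e-03 = 312.8 MPa.
Wall reaction R = σ·A = 312.8·1772 = 554300 N = 554.3 kN.

554 kN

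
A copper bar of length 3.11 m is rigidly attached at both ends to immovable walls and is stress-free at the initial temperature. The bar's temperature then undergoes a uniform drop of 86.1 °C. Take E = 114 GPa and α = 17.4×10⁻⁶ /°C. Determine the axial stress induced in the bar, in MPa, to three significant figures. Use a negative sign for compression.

Free thermal expansion αLΔT = 17.4e-6 · 3110 · -86.1 = -4.659 mm.
The walls impose strain ε = −(-4.659)/3110 = 1.4981e-03; σ = Eε = 114000 · 1.4981e-03 = 170.8 MPa.

171 MPa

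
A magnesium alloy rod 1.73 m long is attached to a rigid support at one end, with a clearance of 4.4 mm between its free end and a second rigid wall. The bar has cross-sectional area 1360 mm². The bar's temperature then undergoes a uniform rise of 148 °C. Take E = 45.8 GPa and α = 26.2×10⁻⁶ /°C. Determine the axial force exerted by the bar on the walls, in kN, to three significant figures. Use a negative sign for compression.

-83.1 kN

Free thermal expansion αLΔT = 26.2e-6 · 1730 · 148 = 6.708 mm.
The walls engage after the gap closes; constrained expansion = 6.708 − 4.4 = 2.308 mm.
The walls impose strain ε = −(2.308)/1730 = -1.3342e-03; σ = Eε = 45800 · -1.3342e-03 = -61.11 MPa.
Wall reaction R = σ·A = -61.11·1360 = -83110 N = -83.11 kN.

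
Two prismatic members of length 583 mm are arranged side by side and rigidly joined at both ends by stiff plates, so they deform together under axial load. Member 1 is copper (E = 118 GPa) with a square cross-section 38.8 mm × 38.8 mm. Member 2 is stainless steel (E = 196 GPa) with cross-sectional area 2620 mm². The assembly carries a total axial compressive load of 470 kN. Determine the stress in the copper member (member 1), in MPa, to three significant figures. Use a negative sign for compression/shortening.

-80.2 MPa

A_1 = 1505 mm².
Equal strain + equilibrium ⇒ each member carries load in proportion to AE: A₁E₁ = 177600000 N, A₂E₂ = 513500000 N, ΣAE = 691200000 N.
σ₁ = P·E₁/ΣAE = -470000·118000/691200000 = -80.24 MPa.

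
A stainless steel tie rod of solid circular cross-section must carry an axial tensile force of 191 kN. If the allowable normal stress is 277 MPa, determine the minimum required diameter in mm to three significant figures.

Required area A ≥ P/σ_allow = 191000/277 = 689.5 mm².
For a solid circular section, d ≥ √(4A/π) = 29.63 mm.

29.6 mm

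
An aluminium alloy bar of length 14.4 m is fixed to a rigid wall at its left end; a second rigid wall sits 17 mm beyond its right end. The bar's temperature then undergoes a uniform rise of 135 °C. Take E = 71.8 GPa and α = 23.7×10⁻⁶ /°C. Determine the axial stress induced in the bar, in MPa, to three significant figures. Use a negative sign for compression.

-145 MPa

Free thermal expansion αLΔT = 23.7e-6 · 14400 · 135 = 46.07 mm.
The walls engage after the gap closes; constrained expansion = 46.07 − 17 = 29.07 mm.
The walls impose strain ε = −(29.07)/14400 = -2.0189e-03; σ = Eε = 71800 · -2.0189e-03 = -145 MPa.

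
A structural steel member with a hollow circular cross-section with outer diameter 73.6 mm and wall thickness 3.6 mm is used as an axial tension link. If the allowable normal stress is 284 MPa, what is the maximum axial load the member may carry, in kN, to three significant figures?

225 kN

A = 791.7 mm².
P_max = σ_allow · A = 284 · 791.7 = 224800 N = 224.8 kN.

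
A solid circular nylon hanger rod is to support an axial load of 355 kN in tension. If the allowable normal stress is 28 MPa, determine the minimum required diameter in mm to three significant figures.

Required area A ≥ P/σ_allow = 355000/28 = 12680 mm².
For a solid circular section, d ≥ √(4A/π) = 127.1 mm.

127 mm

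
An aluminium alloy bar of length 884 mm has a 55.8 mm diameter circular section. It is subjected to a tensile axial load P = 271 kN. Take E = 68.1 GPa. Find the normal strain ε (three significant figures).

0.00163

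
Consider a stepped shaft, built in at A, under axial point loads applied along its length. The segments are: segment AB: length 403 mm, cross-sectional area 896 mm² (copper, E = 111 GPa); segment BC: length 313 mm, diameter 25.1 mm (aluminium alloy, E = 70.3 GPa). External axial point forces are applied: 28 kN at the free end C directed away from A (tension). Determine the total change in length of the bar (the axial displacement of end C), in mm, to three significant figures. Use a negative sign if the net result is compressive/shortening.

0.365 mm

Internal axial forces (sectioning from the free end, tension +): N_BC = 28 kN, N_AB = 28 kN.
A_BC = 494.8 mm².
δ_AB = 28000·403/(896·111000) = 0.1135 mm
δ_BC = 28000·313/(494.8·70300) = 0.2519 mm
δ = Σδ_i = 0.3654 mm.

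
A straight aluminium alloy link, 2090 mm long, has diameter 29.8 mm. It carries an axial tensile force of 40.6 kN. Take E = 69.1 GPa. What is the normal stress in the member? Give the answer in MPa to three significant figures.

58.2 MPa

A = 697.5 mm².
σ = N/A = 40600/697.5 = 58.21 MPa.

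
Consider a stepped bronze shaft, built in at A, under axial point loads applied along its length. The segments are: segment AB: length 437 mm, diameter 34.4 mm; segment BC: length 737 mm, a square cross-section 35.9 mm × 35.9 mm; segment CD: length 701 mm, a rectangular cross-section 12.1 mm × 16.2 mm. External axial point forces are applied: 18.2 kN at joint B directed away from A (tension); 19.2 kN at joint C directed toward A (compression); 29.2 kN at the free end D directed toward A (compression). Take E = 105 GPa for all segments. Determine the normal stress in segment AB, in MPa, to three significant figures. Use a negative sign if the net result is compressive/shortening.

-32.5 MPa

Internal axial forces (sectioning from the free end, tension +): N_CD = -29.2 kN, N_BC = -48.4 kN, N_AB = -30.2 kN.
A_AB = 929.4 mm².
σ_AB = N_AB/A_AB = -30200/929.4 = -32.49 MPa.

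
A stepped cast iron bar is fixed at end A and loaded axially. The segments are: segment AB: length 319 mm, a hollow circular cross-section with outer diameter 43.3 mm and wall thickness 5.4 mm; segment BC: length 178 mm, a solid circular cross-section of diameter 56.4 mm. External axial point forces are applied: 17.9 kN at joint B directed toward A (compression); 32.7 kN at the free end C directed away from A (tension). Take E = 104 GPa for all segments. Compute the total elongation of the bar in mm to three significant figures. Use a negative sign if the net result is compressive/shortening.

0.0930 mm

Internal axial forces (sectioning from the free end, tension +): N_BC = 32.7 kN, N_AB = 14.8 kN.
A_AB = 643 mm².
A_BC = 2498 mm².
δ_AB = 14800·319/(643·104000) = 0.07061 mm
δ_BC = 32700·178/(2498·104000) = 0.0224 mm
δ = Σδ_i = 0.09301 mm.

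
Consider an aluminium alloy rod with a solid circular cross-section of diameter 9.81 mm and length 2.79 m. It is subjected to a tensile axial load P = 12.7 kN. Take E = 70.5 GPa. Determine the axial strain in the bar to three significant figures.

A = 75.58 mm².
σ = N/A = 168 MPa; ε = σ/E = 168/70500 = 2.383e-03.

0.00238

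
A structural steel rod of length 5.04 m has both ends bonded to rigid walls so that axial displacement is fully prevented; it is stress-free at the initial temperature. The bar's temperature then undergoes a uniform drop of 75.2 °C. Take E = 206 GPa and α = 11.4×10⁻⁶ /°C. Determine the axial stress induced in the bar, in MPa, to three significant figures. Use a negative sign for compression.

177 MPa

Free thermal expansion αLΔT = 11.4e-6 · 5040 · -75.2 = -4.321 mm.
The walls impose strain ε = −(-4.321)/5040 = 8.5728e-04; σ = Eε = 206000 · 8.5728e-04 = 176.6 MPa.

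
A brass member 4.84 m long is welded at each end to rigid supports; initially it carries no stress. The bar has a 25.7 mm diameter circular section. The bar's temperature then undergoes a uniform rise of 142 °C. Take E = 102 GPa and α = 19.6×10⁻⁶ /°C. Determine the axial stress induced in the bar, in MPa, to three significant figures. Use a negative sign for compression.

-284 MPa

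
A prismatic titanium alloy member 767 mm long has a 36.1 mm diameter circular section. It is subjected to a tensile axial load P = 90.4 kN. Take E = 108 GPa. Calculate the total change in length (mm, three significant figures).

0.627 mm

A = 1024 mm².
δ_mech = NL/(AE) = 90400·767/(1024·108000) = 0.6272 mm.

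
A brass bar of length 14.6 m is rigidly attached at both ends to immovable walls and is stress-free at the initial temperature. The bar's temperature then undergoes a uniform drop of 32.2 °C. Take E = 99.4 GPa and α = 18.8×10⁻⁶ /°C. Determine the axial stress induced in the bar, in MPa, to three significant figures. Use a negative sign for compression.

60.2 MPa

Free thermal expansion αLΔT = 18.8e-6 · 14600 · -32.2 = -8.838 mm.
The walls impose strain ε = −(-8.838)/14600 = 6.0536e-04; σ = Eε = 99400 · 6.0536e-04 = 60.17 MPa.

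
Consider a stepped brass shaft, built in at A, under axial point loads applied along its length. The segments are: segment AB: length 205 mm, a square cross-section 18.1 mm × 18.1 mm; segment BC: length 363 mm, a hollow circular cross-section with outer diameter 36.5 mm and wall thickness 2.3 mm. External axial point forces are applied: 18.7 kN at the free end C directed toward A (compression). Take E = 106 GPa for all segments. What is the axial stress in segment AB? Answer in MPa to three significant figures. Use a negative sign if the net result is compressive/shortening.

-57.1 MPa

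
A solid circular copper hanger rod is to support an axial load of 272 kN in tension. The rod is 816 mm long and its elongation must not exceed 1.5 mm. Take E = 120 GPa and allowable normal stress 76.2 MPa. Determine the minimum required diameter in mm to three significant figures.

67.4 mm

Required area A ≥ P/σ_allow = 272000/76.2 = 3570 mm².
For a solid circular section, d ≥ √(4A/π) = 67.42 mm.
Elongation limit: A ≥ PL/(Eδ_allow) = 272000·816/(120000·1.5) = 1233 mm² ⇒ d ≥ 39.62 mm.
The stress limit governs.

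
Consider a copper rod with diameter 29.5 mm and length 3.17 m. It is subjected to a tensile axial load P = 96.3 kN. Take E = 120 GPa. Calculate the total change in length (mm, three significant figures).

3.72 mm

A = 683.5 mm².
δ_mech = NL/(AE) = 96300·3170/(683.5·120000) = 3.722 mm.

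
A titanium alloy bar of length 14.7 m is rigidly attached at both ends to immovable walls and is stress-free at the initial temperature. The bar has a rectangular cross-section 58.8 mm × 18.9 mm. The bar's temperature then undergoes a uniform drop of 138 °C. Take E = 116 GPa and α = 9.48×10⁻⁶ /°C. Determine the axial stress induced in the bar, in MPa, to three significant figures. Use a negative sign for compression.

Free thermal expansion αLΔT = 9.48e-6 · 14700 · -138 = -19.23 mm.
The walls impose strain ε = −(-19.23)/14700 = 1.3082e-03; σ = Eε = 116000 · 1.3082e-03 = 151.8 MPa.

152 MPa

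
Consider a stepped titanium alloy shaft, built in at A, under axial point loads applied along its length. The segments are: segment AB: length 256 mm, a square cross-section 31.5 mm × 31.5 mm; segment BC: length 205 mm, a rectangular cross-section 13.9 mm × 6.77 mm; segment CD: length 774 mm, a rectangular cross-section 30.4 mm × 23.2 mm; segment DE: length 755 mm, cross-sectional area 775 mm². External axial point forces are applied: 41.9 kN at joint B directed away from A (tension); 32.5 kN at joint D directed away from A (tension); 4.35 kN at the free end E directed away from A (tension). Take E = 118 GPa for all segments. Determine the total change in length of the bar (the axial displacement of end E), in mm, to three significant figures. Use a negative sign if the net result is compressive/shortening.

1.23 mm

Internal axial forces (sectioning from the free end, tension +): N_DE = 4.35 kN, N_CD = 36.85 kN, N_BC = 36.85 kN, N_AB = 78.75 kN.
A_AB = 992.2 mm².
A_BC = 94.1 mm².
A_CD = 705.3 mm².
δ_AB = 78750·256/(992.2·118000) = 0.1722 mm
δ_BC = 36850·205/(94.1·118000) = 0.6803 mm
δ_CD = 36850·774/(705.3·118000) = 0.3427 mm
δ_DE = 4350·755/(775·118000) = 0.03591 mm
δ = Σδ_i = 1.231 mm.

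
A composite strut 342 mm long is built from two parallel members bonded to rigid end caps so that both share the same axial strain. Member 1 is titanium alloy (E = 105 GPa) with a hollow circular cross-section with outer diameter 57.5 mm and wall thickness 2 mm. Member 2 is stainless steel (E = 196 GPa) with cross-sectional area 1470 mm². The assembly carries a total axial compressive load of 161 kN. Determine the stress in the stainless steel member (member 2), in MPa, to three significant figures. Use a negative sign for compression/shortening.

-97.2 MPa

A_1 = 348.7 mm².
Equal strain + equilibrium ⇒ each member carries load in proportion to AE: A₁E₁ = 36620000 N, A₂E₂ = 288100000 N, ΣAE = 324700000 N.
σ₂ = P·E₂/ΣAE = -161000·196000/324700000 = -97.17 MPa.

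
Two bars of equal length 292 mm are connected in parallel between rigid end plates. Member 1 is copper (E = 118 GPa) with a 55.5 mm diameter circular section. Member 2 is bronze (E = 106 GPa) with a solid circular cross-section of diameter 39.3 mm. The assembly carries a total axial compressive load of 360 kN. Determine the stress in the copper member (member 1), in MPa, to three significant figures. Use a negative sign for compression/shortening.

-103 MPa

A_1 = 2419 mm².
A_2 = 1213 mm².
Equal strain + equilibrium ⇒ each member carries load in proportion to AE: A₁E₁ = 285500000 N, A₂E₂ = 128600000 N, ΣAE = 414100000 N.
σ₁ = P·E₁/ΣAE = -360000·118000/414100000 = -102.6 MPa.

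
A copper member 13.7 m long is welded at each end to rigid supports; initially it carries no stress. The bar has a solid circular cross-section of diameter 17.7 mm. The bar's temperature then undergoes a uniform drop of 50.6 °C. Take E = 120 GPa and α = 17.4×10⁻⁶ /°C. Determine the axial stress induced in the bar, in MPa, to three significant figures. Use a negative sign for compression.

106 MPa

Free thermal expansion αLΔT = 17.4e-6 · 13700 · -50.6 = -12.06 mm.
The walls impose strain ε = −(-12.06)/13700 = 8.8044e-04; σ = Eε = 120000 · 8.8044e-04 = 105.7 MPa.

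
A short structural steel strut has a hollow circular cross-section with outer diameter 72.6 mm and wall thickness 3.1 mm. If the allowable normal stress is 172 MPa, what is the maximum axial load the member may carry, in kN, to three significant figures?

A = 676.9 mm².
P_max = σ_allow · A = 172 · 676.9 = 116400 N = 116.4 kN.

116 kN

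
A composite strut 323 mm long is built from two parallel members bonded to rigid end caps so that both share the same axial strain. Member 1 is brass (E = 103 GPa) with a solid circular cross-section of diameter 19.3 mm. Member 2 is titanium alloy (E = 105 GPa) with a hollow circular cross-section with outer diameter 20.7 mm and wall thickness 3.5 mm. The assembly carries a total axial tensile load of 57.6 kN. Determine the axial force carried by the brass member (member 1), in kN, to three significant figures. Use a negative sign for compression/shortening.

34.7 kN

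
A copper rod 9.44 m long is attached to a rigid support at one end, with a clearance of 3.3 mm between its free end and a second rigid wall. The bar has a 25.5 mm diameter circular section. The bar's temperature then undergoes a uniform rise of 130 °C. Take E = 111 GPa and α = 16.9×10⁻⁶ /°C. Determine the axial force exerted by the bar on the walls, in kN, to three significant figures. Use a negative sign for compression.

-105 kN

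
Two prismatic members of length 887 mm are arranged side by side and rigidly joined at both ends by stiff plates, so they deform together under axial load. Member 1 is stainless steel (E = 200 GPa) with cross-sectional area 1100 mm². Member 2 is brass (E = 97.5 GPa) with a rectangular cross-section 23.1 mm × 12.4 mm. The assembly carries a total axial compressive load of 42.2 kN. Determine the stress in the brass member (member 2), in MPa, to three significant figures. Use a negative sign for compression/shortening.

-16.6 MPa

A_2 = 286.4 mm².
Equal strain + equilibrium ⇒ each member carries load in proportion to AE: A₁E₁ = 220000000 N, A₂E₂ = 27930000 N, ΣAE = 247900000 N.
σ₂ = P·E₂/ΣAE = -42200·97500/247900000 = -16.6 MPa.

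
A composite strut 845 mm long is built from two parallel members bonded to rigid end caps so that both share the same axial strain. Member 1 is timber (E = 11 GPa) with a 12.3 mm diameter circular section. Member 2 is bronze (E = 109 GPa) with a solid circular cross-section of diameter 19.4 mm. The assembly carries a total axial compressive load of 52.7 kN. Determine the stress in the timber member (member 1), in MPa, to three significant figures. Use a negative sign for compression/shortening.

-17.3 MPa

A_1 = 118.8 mm².
A_2 = 295.6 mm².
Equal strain + equilibrium ⇒ each member carries load in proportion to AE: A₁E₁ = 1307000 N, A₂E₂ = 32220000 N, ΣAE = 33530000 N.
σ₁ = P·E₁/ΣAE = -52700·11000/33530000 = -17.29 MPa.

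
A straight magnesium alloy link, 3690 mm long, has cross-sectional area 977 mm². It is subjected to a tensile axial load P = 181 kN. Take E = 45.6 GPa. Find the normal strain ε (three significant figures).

0.00406

σ = N/A = 185.3 MPa; ε = σ/E = 185.3/45600 = 4.063e-03.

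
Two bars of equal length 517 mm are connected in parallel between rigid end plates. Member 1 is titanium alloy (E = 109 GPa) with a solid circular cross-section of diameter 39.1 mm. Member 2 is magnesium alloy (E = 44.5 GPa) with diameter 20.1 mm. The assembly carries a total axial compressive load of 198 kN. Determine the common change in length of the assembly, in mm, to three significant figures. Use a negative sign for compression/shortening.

A_1 = 1201 mm².
A_2 = 317.3 mm².
Equal strain + equilibrium ⇒ each member carries load in proportion to AE: A₁E₁ = 130900000 N, A₂E₂ = 14120000 N, ΣAE = 145000000 N.
δ = PL/ΣAE = -198000·517/145000000 = -0.706 mm.

-0.706 mm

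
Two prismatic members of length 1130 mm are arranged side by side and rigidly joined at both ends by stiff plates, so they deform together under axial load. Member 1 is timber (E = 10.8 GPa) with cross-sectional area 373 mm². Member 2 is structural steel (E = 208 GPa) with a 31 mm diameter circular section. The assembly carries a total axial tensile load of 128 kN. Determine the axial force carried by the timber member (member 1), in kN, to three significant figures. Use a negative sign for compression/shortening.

3.20 kN

A_2 = 754.8 mm².
Equal strain + equilibrium ⇒ each member carries load in proportion to AE: A₁E₁ = 4028000 N, A₂E₂ = 157000000 N, ΣAE = 161000000 N.
F₁ = P·A₁E₁/ΣAE = 128000·4028000/161000000 = 3202 N.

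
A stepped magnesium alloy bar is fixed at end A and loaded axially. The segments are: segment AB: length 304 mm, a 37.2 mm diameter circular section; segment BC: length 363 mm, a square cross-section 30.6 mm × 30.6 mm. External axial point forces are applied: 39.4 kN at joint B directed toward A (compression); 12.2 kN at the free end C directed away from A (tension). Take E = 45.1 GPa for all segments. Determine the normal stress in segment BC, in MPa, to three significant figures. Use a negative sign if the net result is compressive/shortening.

13.0 MPa

Internal axial forces (sectioning from the free end, tension +): N_BC = 12.2 kN, N_AB = -27.2 kN.
A_BC = 936.4 mm².
σ_BC = N_BC/A_BC = 12200/936.4 = 13.03 MPa.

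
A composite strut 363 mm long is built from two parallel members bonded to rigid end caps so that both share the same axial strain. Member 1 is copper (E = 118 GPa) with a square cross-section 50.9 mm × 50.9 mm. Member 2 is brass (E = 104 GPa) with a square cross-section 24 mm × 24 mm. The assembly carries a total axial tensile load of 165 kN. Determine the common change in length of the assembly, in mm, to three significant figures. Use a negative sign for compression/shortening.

0.164 mm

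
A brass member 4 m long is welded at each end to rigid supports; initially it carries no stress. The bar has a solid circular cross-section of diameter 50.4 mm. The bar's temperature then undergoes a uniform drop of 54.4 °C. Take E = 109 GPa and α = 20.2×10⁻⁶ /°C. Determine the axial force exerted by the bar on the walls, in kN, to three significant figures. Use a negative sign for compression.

239 kN

Free thermal expansion αLΔT = 20.2e-6 · 4000 · -54.4 = -4.396 mm.
The walls impose strain ε = −(-4.396)/4000 = 1.0989e-03; σ = Eε = 109000 · 1.0989e-03 = 119.8 MPa.
Wall reaction R = σ·A = 119.8·1995 = 239000 N = 239 kN.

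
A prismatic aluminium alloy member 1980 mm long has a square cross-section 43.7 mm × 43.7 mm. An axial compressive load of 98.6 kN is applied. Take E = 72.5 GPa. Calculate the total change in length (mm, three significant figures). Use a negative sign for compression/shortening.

A = 1910 mm².
δ_mech = NL/(AE) = -98600·1980/(1910·72500) = -1.41 mm.

-1.41 mm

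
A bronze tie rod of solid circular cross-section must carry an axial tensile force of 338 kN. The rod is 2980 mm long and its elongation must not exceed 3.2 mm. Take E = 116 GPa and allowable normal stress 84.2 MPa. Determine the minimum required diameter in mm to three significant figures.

Required area A ≥ P/σ_allow = 338000/84.2 = 4014 mm².
For a solid circular section, d ≥ √(4A/π) = 71.49 mm.
Elongation limit: A ≥ PL/(Eδ_allow) = 338000·2980/(116000·3.2) = 2713 mm² ⇒ d ≥ 58.78 mm.
The stress limit governs.

71.5 mm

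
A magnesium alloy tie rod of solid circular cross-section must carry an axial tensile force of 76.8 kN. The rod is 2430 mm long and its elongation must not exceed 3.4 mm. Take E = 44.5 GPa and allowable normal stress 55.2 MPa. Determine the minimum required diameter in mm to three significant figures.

42.1 mm

Required area A ≥ P/σ_allow = 76800/55.2 = 1391 mm².
For a solid circular section, d ≥ √(4A/π) = 42.09 mm.
Elongation limit: A ≥ PL/(Eδ_allow) = 76800·2430/(44500·3.4) = 1233 mm² ⇒ d ≥ 39.63 mm.
The stress limit governs.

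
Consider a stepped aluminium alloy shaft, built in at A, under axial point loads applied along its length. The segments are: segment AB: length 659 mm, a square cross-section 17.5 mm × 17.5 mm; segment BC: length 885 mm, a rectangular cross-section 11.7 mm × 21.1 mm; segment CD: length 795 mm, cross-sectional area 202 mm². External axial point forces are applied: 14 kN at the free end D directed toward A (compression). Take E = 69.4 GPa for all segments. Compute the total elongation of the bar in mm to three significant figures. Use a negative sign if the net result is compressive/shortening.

-1.95 mm

Internal axial forces (sectioning from the free end, tension +): N_CD = -14 kN, N_BC = -14 kN, N_AB = -14 kN.
A_AB = 306.2 mm².
A_BC = 246.9 mm².
δ_AB = -14000·659/(306.2·69400) = -0.4341 mm
δ_BC = -14000·885/(246.9·69400) = -0.7232 mm
δ_CD = -14000·795/(202·69400) = -0.7939 mm
δ = Σδ_i = -1.951 mm.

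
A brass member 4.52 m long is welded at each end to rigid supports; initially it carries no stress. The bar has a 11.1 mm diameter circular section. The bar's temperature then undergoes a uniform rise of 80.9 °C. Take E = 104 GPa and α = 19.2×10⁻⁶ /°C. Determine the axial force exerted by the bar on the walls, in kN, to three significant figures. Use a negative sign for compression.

Free thermal expansion αLΔT = 19.2e-6 · 4520 · 80.9 = 7.021 mm.
The walls impose strain ε = −(7.021)/4520 = -1.5533e-03; σ = Eε = 104000 · -1.5533e-03 = -161.5 MPa.
Wall reaction R = σ·A = -161.5·96.77 = -15630 N = -15.63 kN.

-15.6 kN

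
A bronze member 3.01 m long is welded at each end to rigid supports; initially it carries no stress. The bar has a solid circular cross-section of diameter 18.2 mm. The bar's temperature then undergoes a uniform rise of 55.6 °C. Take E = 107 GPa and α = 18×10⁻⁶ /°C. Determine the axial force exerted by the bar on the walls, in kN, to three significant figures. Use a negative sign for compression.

Free thermal expansion αLΔT = 18e-6 · 3010 · 55.6 = 3.012 mm.
The walls impose strain ε = −(3.012)/3010 = -1.0008e-03; σ = Eε = 107000 · -1.0008e-03 = -107.1 MPa.
Wall reaction R = σ·A = -107.1·260.2 = -27860 N = -27.86 kN.

-27.9 kN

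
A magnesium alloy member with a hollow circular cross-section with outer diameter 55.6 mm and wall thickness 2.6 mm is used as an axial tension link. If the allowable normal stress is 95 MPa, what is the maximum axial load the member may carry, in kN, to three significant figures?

41.1 kN

A = 432.9 mm².
P_max = σ_allow · A = 95 · 432.9 = 41130 N = 41.13 kN.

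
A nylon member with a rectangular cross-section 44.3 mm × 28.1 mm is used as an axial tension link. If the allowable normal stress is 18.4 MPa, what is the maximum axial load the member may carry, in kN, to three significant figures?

A = 1245 mm².
P_max = σ_allow · A = 18.4 · 1245 = 22900 N = 22.9 kN.

22.9 kN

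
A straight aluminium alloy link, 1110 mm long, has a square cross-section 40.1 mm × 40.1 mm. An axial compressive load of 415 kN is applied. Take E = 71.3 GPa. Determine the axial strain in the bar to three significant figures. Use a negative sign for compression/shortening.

-0.00362

A = 1608 mm².
σ = N/A = -258.1 MPa; ε = σ/E = -258.1/71300 = -3.620e-03.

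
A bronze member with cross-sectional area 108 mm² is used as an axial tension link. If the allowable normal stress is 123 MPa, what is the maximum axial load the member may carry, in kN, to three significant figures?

13.3 kN

P_max = σ_allow · A = 123 · 108 = 13280 N = 13.28 kN.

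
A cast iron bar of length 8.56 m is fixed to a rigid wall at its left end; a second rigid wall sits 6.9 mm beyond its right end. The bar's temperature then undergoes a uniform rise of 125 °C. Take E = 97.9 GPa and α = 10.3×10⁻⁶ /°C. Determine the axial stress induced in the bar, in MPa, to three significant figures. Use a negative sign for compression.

Free thermal expansion αLΔT = 10.3e-6 · 8560 · 125 = 11.02 mm.
The walls engage after the gap closes; constrained expansion = 11.02 − 6.9 = 4.121 mm.
The walls impose strain ε = −(4.121)/8560 = -4.8143e-04; σ = Eε = 97900 · -4.8143e-04 = -47.13 MPa.

-47.1 MPa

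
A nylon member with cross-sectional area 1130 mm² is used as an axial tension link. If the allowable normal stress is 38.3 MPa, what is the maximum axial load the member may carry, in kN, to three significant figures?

43.3 kN

P_max = σ_allow · A = 38.3 · 1130 = 43280 N = 43.28 kN.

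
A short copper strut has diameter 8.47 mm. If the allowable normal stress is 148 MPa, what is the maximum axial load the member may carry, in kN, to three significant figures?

A = 56.35 mm².
P_max = σ_allow · A = 148 · 56.35 = 8339 N = 8.339 kN.

8.34 kN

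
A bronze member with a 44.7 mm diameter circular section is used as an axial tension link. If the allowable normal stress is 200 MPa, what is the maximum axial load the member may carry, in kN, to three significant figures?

A = 1569 mm².
P_max = σ_allow · A = 200 · 1569 = 313900 N = 313.9 kN.

314 kN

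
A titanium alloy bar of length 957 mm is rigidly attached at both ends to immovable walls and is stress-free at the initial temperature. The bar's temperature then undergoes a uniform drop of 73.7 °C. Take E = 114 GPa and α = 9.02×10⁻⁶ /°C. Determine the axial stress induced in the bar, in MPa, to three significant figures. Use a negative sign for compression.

Free thermal expansion αLΔT = 9.02e-6 · 957 · -73.7 = -0.6362 mm.
The walls impose strain ε = −(-0.6362)/957 = 6.6477e-04; σ = Eε = 114000 · 6.6477e-04 = 75.78 MPa.

75.8 MPa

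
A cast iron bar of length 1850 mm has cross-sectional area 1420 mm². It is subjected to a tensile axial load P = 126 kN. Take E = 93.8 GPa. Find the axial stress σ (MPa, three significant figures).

σ = N/A = 126000/1420 = 88.73 MPa.

88.7 MPa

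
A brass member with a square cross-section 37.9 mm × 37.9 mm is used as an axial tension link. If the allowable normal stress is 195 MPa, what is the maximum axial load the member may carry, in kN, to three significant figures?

A = 1436 mm².
P_max = σ_allow · A = 195 · 1436 = 280100 N = 280.1 kN.

280 kN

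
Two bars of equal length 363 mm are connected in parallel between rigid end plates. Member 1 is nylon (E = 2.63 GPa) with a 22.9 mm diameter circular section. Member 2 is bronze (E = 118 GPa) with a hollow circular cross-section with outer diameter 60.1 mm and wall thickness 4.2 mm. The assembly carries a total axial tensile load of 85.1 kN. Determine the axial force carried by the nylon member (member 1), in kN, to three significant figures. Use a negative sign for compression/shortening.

1.05 kN

A_1 = 411.9 mm².
A_2 = 737.6 mm².
Equal strain + equilibrium ⇒ each member carries load in proportion to AE: A₁E₁ = 1083000 N, A₂E₂ = 87030000 N, ΣAE = 88120000 N.
F₁ = P·A₁E₁/ΣAE = 85100·1083000/88120000 = 1046 N.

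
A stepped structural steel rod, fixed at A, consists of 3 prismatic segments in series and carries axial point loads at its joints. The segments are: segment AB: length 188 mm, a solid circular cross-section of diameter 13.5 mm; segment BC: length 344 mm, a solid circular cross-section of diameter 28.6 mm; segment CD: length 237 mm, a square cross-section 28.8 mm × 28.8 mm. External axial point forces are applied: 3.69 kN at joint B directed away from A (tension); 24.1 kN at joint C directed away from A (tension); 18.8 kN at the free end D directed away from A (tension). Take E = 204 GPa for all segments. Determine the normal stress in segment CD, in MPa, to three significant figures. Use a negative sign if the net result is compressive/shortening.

22.7 MPa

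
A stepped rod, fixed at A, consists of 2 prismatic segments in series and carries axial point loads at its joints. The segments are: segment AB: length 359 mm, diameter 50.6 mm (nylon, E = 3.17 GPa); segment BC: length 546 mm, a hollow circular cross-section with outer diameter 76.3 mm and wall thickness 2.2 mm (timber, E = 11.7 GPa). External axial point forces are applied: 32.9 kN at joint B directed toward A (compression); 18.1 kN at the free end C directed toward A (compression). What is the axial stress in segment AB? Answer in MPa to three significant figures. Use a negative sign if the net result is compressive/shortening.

-25.4 MPa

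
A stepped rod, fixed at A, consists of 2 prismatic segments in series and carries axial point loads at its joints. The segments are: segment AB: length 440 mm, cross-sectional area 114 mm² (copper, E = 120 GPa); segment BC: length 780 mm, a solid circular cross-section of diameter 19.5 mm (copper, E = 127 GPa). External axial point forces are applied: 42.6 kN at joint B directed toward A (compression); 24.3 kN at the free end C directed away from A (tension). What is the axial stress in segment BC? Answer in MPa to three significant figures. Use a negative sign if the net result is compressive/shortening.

81.4 MPa

Internal axial forces (sectioning from the free end, tension +): N_BC = 24.3 kN, N_AB = -18.3 kN.
A_BC = 298.6 mm².
σ_BC = N_BC/A_BC = 24300/298.6 = 81.37 MPa.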